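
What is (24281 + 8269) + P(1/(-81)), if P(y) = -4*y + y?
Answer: 878851/27 ≈ 32550.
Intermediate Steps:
P(y) = -3*y
(24281 + 8269) + P(1/(-81)) = (24281 + 8269) - 3/(-81) = 32550 - 3*(-1/81) = 32550 + 1/27 = 878851/27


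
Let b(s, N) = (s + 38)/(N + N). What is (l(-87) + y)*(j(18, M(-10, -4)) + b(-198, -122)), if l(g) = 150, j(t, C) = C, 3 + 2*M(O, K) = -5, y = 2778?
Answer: -9792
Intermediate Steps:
M(O, K) = -4 (M(O, K) = -3/2 + (½)*(-5) = -3/2 - 5/2 = -4)
b(s, N) = (38 + s)/(2*N) (b(s, N) = (38 + s)/((2*N)) = (38 + s)*(1/(2*N)) = (38 + s)/(2*N))
(l(-87) + y)*(j(18, M(-10, -4)) + b(-198, -122)) = (150 + 2778)*(-4 + (½)*(38 - 198)/(-122)) = 2928*(-4 + (½)*(-1/122)*(-160)) = 2928*(-4 + 40/61) = 2928*(-204/61) = -9792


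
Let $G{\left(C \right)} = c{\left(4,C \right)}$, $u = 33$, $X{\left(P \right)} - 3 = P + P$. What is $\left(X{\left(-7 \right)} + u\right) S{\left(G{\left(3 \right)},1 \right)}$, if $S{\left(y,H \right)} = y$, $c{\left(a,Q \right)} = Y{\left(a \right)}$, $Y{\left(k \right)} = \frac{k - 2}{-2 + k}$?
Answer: $22$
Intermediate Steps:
$Y{\left(k \right)} = 1$ ($Y{\left(k \right)} = \frac{-2 + k}{-2 + k} = 1$)
$c{\left(a,Q \right)} = 1$
$X{\left(P \right)} = 3 + 2 P$ ($X{\left(P \right)} = 3 + \left(P + P\right) = 3 + 2 P$)
$G{\left(C \right)} = 1$
$\left(X{\left(-7 \right)} + u\right) S{\left(G{\left(3 \right)},1 \right)} = \left(\left(3 + 2 \left(-7\right)\right) + 33\right) 1 = \left(\left(3 - 14\right) + 33\right) 1 = \left(-11 + 33\right) 1 = 22 \cdot 1 = 22$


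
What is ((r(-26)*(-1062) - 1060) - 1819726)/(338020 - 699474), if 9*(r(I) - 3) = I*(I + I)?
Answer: 991754/180727 ≈ 5.4876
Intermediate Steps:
r(I) = 3 + 2*I²/9 (r(I) = 3 + (I*(I + I))/9 = 3 + (I*(2*I))/9 = 3 + (2*I²)/9 = 3 + 2*I²/9)
((r(-26)*(-1062) - 1060) - 1819726)/(338020 - 699474) = (((3 + (2/9)*(-26)²)*(-1062) - 1060) - 1819726)/(338020 - 699474) = (((3 + (2/9)*676)*(-1062) - 1060) - 1819726)/(-361454) = (((3 + 1352/9)*(-1062) - 1060) - 1819726)*(-1/361454) = (((1379/9)*(-1062) - 1060) - 1819726)*(-1/361454) = ((-162722 - 1060) - 1819726)*(-1/361454) = (-163782 - 1819726)*(-1/361454) = -1983508*(-1/361454) = 991754/180727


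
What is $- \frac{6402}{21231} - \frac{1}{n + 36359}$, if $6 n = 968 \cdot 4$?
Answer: $- \frac{33846139}{112234143} \approx -0.30157$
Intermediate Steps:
$n = \frac{1936}{3}$ ($n = \frac{968 \cdot 4}{6} = \frac{1}{6} \cdot 3872 = \frac{1936}{3} \approx 645.33$)
$- \frac{6402}{21231} - \frac{1}{n + 36359} = - \frac{6402}{21231} - \frac{1}{\frac{1936}{3} + 36359} = \left(-6402\right) \frac{1}{21231} - \frac{1}{\frac{111013}{3}} = - \frac{2134}{7077} - \frac{3}{111013} = - \frac{33846139}{112234143}$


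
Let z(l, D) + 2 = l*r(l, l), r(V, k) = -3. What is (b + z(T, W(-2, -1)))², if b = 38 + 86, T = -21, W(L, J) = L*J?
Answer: 34225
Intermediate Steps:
W(L, J) = J*L
b = 124
z(l, D) = -2 - 3*l (z(l, D) = -2 + l*(-3) = -2 - 3*l)
(b + z(T, W(-2, -1)))² = (124 + (-2 - 3*(-21)))² = (124 + (-2 + 63))² = (124 + 61)² = 185² = 34225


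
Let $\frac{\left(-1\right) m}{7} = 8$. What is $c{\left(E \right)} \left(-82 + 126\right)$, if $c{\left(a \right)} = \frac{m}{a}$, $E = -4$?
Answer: $616$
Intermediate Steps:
$m = -56$ ($m = \left(-7\right) 8 = -56$)
$c{\left(a \right)} = - \frac{56}{a}$
$c{\left(E \right)} \left(-82 + 126\right) = - \frac{56}{-4} \left(-82 + 126\right) = \left(-56\right) \left(- \frac{1}{4}\right) 44 = 14 \cdot 44 = 616$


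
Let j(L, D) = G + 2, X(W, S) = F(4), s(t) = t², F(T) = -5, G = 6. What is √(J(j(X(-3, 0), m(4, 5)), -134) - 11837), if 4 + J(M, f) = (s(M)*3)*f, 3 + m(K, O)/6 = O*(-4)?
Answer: I*√37569 ≈ 193.83*I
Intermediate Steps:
m(K, O) = -18 - 24*O (m(K, O) = -18 + 6*(O*(-4)) = -18 + 6*(-4*O) = -18 - 24*O)
X(W, S) = -5
j(L, D) = 8 (j(L, D) = 6 + 2 = 8)
J(M, f) = -4 + 3*f*M² (J(M, f) = -4 + (M²*3)*f = -4 + (3*M²)*f = -4 + 3*f*M²)
√(J(j(X(-3, 0), m(4, 5)), -134) - 11837) = √((-4 + 3*(-134)*8²) - 11837) = √((-4 + 3*(-134)*64) - 11837) = √((-4 - 25728) - 11837) = √(-25732 - 11837) = √(-37569) = I*√37569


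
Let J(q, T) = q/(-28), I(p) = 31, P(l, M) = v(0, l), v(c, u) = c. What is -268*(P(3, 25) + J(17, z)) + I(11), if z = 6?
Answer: 1356/7 ≈ 193.71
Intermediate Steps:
P(l, M) = 0
J(q, T) = -q/28 (J(q, T) = q*(-1/28) = -q/28)
-268*(P(3, 25) + J(17, z)) + I(11) = -268*(0 - 1/28*17) + 31 = -268*(0 - 17/28) + 31 = -268*(-17/28) + 31 = 1139/7 + 31 = 1356/7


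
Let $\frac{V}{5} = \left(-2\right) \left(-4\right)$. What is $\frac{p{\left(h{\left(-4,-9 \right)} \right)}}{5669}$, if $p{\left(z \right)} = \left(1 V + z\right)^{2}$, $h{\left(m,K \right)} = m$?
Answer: $\frac{1296}{5669} \approx 0.22861$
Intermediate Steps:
$V = 40$ ($V = 5 \left(\left(-2\right) \left(-4\right)\right) = 5 \cdot 8 = 40$)
$p{\left(z \right)} = \left(40 + z\right)^{2}$ ($p{\left(z \right)} = \left(1 \cdot 40 + z\right)^{2} = \left(40 + z\right)^{2}$)
$\frac{p{\left(h{\left(-4,-9 \right)} \right)}}{5669} = \frac{\left(40 - 4\right)^{2}}{5669} = 36^{2} \cdot \frac{1}{5669} = 1296 \cdot \frac{1}{5669} = \frac{1296}{5669}$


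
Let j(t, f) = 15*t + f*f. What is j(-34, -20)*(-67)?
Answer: 7370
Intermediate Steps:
j(t, f) = f**2 + 15*t (j(t, f) = 15*t + f**2 = f**2 + 15*t)
j(-34, -20)*(-67) = ((-20)**2 + 15*(-34))*(-67) = (400 - 510)*(-67) = -110*(-67) = 7370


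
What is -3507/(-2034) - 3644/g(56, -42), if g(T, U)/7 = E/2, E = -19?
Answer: 5096741/90174 ≈ 56.521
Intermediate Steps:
g(T, U) = -133/2 (g(T, U) = 7*(-19/2) = -133/2)
-3507/(-2034) - 3644/g(56, -42) = -3507/(-2034) - 3644/(-133/2) = -3507*(-1/2034) - 3644*(-2/133) = 1169/678 + 7288/133 = 5096741/90174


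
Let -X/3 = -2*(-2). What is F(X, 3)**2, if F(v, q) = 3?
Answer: 9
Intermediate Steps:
X = -12 (X = -(-6)*(-2) = -3*4 = -12)
F(X, 3)**2 = 3**2 = 9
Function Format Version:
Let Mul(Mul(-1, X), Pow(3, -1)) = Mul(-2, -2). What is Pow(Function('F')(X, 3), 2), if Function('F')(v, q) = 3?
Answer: 9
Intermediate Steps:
X = -12 (X = Mul(-3, Mul(-2, -2)) = Mul(-3, 4) = -12)
Pow(Function('F')(X, 3), 2) = Pow(3, 2) = 9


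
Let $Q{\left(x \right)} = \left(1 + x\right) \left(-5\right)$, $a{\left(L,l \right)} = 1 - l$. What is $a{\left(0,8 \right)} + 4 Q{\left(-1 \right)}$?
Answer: $-7$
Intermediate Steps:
$Q{\left(x \right)} = -5 - 5 x$
$a{\left(0,8 \right)} + 4 Q{\left(-1 \right)} = \left(1 - 8\right) + 4 \left(-5 - -5\right) = \left(1 - 8\right) + 4 \left(-5 + 5\right) = -7 + 4 \cdot 0 = -7 + 0 = -7$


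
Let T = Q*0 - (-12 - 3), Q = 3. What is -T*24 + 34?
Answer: -326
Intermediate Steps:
T = 15 (T = 3*0 - (-12 - 3) = 0 - 1*(-15) = 0 + 15 = 15)
-T*24 + 34 = -1*15*24 + 34 = -15*24 + 34 = -360 + 34 = -326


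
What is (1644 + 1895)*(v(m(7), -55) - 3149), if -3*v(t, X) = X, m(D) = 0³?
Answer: -33238288/3 ≈ -1.1079e+7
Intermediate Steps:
m(D) = 0
v(t, X) = -X/3
(1644 + 1895)*(v(m(7), -55) - 3149) = (1644 + 1895)*(-⅓*(-55) - 3149) = 3539*(55/3 - 3149) = 3539*(-9392/3) = -33238288/3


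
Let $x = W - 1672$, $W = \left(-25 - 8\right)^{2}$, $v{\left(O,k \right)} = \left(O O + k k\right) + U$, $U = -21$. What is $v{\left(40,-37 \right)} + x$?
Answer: $2365$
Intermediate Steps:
$v{\left(O,k \right)} = -21 + O^{2} + k^{2}$ ($v{\left(O,k \right)} = \left(O O + k k\right) - 21 = \left(O^{2} + k^{2}\right) - 21 = -21 + O^{2} + k^{2}$)
$W = 1089$ ($W = \left(-33\right)^{2} = 1089$)
$x = -583$ ($x = 1089 - 1672 = -583$)
$v{\left(40,-37 \right)} + x = \left(-21 + 40^{2} + \left(-37\right)^{2}\right) - 583 = \left(-21 + 1600 + 1369\right) - 583 = 2948 - 583 = 2365$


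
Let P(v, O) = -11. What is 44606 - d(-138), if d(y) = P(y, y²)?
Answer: 44617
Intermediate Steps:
d(y) = -11
44606 - d(-138) = 44606 - 1*(-11) = 44606 + 11 = 44617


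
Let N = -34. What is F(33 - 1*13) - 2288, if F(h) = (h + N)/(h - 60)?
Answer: -45753/20 ≈ -2287.6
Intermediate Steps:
F(h) = (-34 + h)/(-60 + h) (F(h) = (h - 34)/(h - 60) = (-34 + h)/(-60 + h))
F(33 - 1*13) - 2288 = (-34 + (33 - 1*13))/(-60 + (33 - 1*13)) - 2288 = (-34 + (33 - 13))/(-60 + (33 - 13)) - 2288 = (-34 + 20)/(-60 + 20) - 2288 = -14/(-40) - 2288 = -1/40*(-14) - 2288 = 7/20 - 2288 = -45753/20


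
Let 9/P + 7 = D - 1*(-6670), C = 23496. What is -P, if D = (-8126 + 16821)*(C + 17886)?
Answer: -3/119941051 ≈ -2.5012e-8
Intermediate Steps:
D = 359816490 (D = (-8126 + 16821)*(23496 + 17886) = 8695*41382 = 359816490)
P = 3/119941051 (P = 9/(-7 + (359816490 - 1*(-6670))) = 9/(-7 + (359816490 + 6670)) = 9/(-7 + 359823160) = 9/359823153 = 9*(1/359823153) = 3/119941051 ≈ 2.5012e-8)
-P = -1*3/119941051 = -3/119941051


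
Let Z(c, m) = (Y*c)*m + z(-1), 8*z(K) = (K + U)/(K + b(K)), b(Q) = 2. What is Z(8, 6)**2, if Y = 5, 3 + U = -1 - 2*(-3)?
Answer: 3690241/64 ≈ 57660.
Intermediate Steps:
U = 2 (U = -3 + (-1 - 2*(-3)) = -3 + (-1 + 6) = -3 + 5 = 2)
z(K) = 1/8 (z(K) = ((K + 2)/(K + 2))/8 = ((2 + K)/(2 + K))/8 = (1/8)*1 = 1/8)
Z(c, m) = 1/8 + 5*c*m (Z(c, m) = (5*c)*m + 1/8 = 5*c*m + 1/8 = 1/8 + 5*c*m)
Z(8, 6)**2 = (1/8 + 5*8*6)**2 = (1/8 + 240)**2 = (1921/8)**2 = 3690241/64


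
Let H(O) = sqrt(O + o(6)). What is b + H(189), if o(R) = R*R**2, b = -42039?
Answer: -42039 + 9*sqrt(5) ≈ -42019.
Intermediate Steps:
o(R) = R**3
H(O) = sqrt(216 + O) (H(O) = sqrt(O + 6**3) = sqrt(O + 216) = sqrt(216 + O))
b + H(189) = -42039 + sqrt(216 + 189) = -42039 + sqrt(405) = -42039 + 9*sqrt(5)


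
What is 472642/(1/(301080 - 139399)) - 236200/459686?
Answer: 17563965671043186/229843 ≈ 7.6417e+10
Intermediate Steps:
472642/(1/(301080 - 139399)) - 236200/459686 = 472642/(1/161681) - 236200*1/459686 = 472642/(1/161681) - 118100/229843 = 472642*161681 - 118100/229843 = 76417231202 - 118100/229843 = 17563965671043186/229843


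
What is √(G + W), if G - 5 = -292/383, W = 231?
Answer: 4*√2156673/383 ≈ 15.337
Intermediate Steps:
G = 1623/383 (G = 5 - 292/383 = 1623/383 ≈ 4.2376)
√(G + W) = √(1623/383 + 231) = √(90096/383) = 4*√2156673/383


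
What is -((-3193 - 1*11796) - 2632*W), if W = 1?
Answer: 17621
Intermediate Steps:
-((-3193 - 1*11796) - 2632*W) = -((-3193 - 1*11796) - 2632) = -((-3193 - 11796) - 1*2632) = -(-14989 - 2632) = -1*(-17621) = 17621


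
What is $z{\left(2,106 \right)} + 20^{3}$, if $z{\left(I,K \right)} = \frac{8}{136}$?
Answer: $\frac{136001}{17} \approx 8000.1$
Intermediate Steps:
$z{\left(I,K \right)} = \frac{1}{17}$ ($z{\left(I,K \right)} = 8 \cdot \frac{1}{136} = \frac{1}{17}$)
$z{\left(2,106 \right)} + 20^{3} = \frac{1}{17} + 20^{3} = \frac{1}{17} + 8000 = \frac{136001}{17}$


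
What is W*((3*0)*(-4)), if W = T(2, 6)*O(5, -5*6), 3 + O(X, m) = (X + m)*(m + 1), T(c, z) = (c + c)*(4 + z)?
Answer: 0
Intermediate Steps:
T(c, z) = 2*c*(4 + z) (T(c, z) = (2*c)*(4 + z) = 2*c*(4 + z))
O(X, m) = -3 + (1 + m)*(X + m) (O(X, m) = -3 + (X + m)*(m + 1) = -3 + (X + m)*(1 + m) = -3 + (1 + m)*(X + m))
W = 28880 (W = (2*2*(4 + 6))*(-3 + 5 - 5*6 + (-5*6)**2 + 5*(-5*6)) = (2*2*10)*(-3 + 5 - 30 + (-30)**2 + 5*(-30)) = 40*(-3 + 5 - 30 + 900 - 150) = 40*722 = 28880)
W*((3*0)*(-4)) = 28880*((3*0)*(-4)) = 28880*(0*(-4)) = 28880*0 = 0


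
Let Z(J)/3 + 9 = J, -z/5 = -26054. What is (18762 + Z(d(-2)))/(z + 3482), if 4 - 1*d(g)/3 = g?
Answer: 6263/44584 ≈ 0.14048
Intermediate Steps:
z = 130270 (z = -5*(-26054) = 130270)
d(g) = 12 - 3*g
Z(J) = -27 + 3*J
(18762 + Z(d(-2)))/(z + 3482) = (18762 + (-27 + 3*(12 - 3*(-2))))/(130270 + 3482) = (18762 + (-27 + 3*(12 + 6)))/133752 = (18762 + (-27 + 3*18))*(1/133752) = (18762 + (-27 + 54))*(1/133752) = (18762 + 27)*(1/133752) = 18789*(1/133752) = 6263/44584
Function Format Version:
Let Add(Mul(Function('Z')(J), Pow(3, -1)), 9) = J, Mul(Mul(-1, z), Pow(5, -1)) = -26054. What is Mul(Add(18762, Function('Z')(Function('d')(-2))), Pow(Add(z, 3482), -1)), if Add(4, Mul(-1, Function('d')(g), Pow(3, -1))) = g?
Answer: Rational(6263, 44584) ≈ 0.14048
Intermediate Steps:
z = 130270 (z = Mul(-5, -26054) = 130270)
Function('d')(g) = Add(12, Mul(-3, g))
Function('Z')(J) = Add(-27, Mul(3, J))
Mul(Add(18762, Function('Z')(Function('d')(-2))), Pow(Add(z, 3482), -1)) = Mul(Add(18762, Add(-27, Mul(3, Add(12, Mul(-3, -2))))), Pow(Add(130270, 3482), -1)) = Mul(Add(18762, Add(-27, Mul(3, Add(12, 6)))), Pow(133752, -1)) = Mul(Add(18762, Add(-27, Mul(3, 18))), Rational(1, 133752)) = Mul(Add(18762, Add(-27, 54)), Rational(1, 133752)) = Mul(Add(18762, 27), Rational(1, 133752)) = Mul(18789, Rational(1, 133752)) = Rational(6263, 44584)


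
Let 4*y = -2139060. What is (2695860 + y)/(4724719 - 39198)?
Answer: 2161095/4685521 ≈ 0.46123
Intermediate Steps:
y = -534765 (y = (1/4)*(-2139060) = -534765)
(2695860 + y)/(4724719 - 39198) = (2695860 - 534765)/(4724719 - 39198) = 2161095/4685521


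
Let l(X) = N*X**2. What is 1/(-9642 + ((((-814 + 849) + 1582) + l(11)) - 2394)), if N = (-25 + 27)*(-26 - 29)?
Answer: -1/23729 ≈ -4.2143e-5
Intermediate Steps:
N = -110 (N = 2*(-55) = -110)
l(X) = -110*X**2
1/(-9642 + ((((-814 + 849) + 1582) + l(11)) - 2394)) = 1/(-9642 + ((((-814 + 849) + 1582) - 110*11**2) - 2394)) = 1/(-9642 + (((35 + 1582) - 110*121) - 2394)) = 1/(-9642 + ((1617 - 13310) - 2394)) = 1/(-9642 + (-11693 - 2394)) = 1/(-9642 - 14087) = 1/(-23729) = -1/23729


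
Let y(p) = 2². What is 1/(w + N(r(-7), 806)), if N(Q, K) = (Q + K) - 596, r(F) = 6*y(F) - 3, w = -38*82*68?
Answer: -1/211657 ≈ -4.7246e-6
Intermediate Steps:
y(p) = 4
w = -211888 (w = -3116*68 = -211888)
r(F) = 21 (r(F) = 6*4 - 3 = 24 - 3 = 21)
N(Q, K) = -596 + K + Q (N(Q, K) = (K + Q) - 596 = -596 + K + Q)
1/(w + N(r(-7), 806)) = 1/(-211888 + (-596 + 806 + 21)) = 1/(-211888 + 231) = 1/(-211657) = -1/211657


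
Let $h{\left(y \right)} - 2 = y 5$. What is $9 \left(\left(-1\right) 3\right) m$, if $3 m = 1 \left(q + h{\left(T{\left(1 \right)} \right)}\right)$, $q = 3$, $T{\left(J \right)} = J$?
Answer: $-90$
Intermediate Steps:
$h{\left(y \right)} = 2 + 5 y$ ($h{\left(y \right)} = 2 + y 5 = 2 + 5 y$)
$m = \frac{10}{3}$ ($m = \frac{1 \left(3 + \left(2 + 5 \cdot 1\right)\right)}{3} = \frac{1 \left(3 + \left(2 + 5\right)\right)}{3} = \frac{1 \left(3 + 7\right)}{3} = \frac{1 \cdot 10}{3} = \frac{1}{3} \cdot 10 = \frac{10}{3} \approx 3.3333$)
$9 \left(\left(-1\right) 3\right) m = 9 \left(\left(-1\right) 3\right) \frac{10}{3} = 9 \left(-3\right) \frac{10}{3} = \left(-27\right) \frac{10}{3} = -90$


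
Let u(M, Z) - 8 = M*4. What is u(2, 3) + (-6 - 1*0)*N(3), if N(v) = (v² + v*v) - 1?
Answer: -86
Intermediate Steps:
u(M, Z) = 8 + 4*M (u(M, Z) = 8 + M*4 = 8 + 4*M)
N(v) = -1 + 2*v² (N(v) = (v² + v²) - 1 = 2*v² - 1 = -1 + 2*v²)
u(2, 3) + (-6 - 1*0)*N(3) = (8 + 4*2) + (-6 - 1*0)*(-1 + 2*3²) = (8 + 8) + (-6 + 0)*(-1 + 2*9) = 16 - 6*(-1 + 18) = 16 - 6*17 = 16 - 102 = -86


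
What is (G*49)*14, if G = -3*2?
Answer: -4116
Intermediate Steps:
G = -6
(G*49)*14 = -6*49*14 = -294*14 = -4116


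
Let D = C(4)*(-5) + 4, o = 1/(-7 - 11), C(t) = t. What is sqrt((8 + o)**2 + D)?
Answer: sqrt(15265)/18 ≈ 6.8640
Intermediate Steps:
o = -1/18 (o = 1/(-18) = -1/18 ≈ -0.055556)
D = -16 (D = 4*(-5) + 4 = -20 + 4 = -16)
sqrt((8 + o)**2 + D) = sqrt((8 - 1/18)**2 - 16) = sqrt((143/18)**2 - 16) = sqrt(20449/324 - 16) = sqrt(15265/324) = sqrt(15265)/18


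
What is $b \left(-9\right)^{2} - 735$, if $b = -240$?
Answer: $-20175$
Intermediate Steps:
$b \left(-9\right)^{2} - 735 = - 240 \left(-9\right)^{2} - 735 = \left(-240\right) 81 - 735 = -19440 - 735 = -20175$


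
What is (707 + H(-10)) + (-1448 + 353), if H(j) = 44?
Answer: -344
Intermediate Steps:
(707 + H(-10)) + (-1448 + 353) = (707 + 44) + (-1448 + 353) = 751 - 1095 = -344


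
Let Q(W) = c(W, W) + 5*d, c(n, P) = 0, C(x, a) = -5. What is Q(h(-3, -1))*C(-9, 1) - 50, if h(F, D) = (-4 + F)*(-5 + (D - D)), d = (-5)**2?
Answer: -675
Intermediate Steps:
d = 25
h(F, D) = 20 - 5*F (h(F, D) = (-4 + F)*(-5 + 0) = (-4 + F)*(-5) = 20 - 5*F)
Q(W) = 125 (Q(W) = 0 + 5*25 = 0 + 125 = 125)
Q(h(-3, -1))*C(-9, 1) - 50 = 125*(-5) - 50 = -625 - 50 = -675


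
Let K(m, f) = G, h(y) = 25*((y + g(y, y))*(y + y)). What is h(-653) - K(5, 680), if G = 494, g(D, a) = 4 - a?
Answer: -131094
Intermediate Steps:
h(y) = 200*y (h(y) = 25*((y + (4 - y))*(y + y)) = 25*(4*(2*y)) = 25*(8*y) = 200*y)
K(m, f) = 494
h(-653) - K(5, 680) = 200*(-653) - 1*494 = -130600 - 494 = -131094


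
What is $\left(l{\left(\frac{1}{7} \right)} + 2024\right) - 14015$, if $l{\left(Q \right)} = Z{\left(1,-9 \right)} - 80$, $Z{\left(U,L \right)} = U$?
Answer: $-12070$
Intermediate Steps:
$l{\left(Q \right)} = -79$ ($l{\left(Q \right)} = 1 - 80 = -79$)
$\left(l{\left(\frac{1}{7} \right)} + 2024\right) - 14015 = \left(-79 + 2024\right) - 14015 = 1945 - 14015 = -12070$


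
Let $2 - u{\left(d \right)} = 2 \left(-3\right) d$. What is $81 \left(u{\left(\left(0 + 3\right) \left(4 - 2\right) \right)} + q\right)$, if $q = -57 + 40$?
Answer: $1701$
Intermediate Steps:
$u{\left(d \right)} = 2 + 6 d$ ($u{\left(d \right)} = 2 - 2 \left(-3\right) d = 2 - - 6 d = 2 + 6 d$)
$q = -17$
$81 \left(u{\left(\left(0 + 3\right) \left(4 - 2\right) \right)} + q\right) = 81 \left(\left(2 + 6 \left(0 + 3\right) \left(4 - 2\right)\right) - 17\right) = 81 \left(\left(2 + 6 \cdot 3 \cdot 2\right) - 17\right) = 81 \left(\left(2 + 6 \cdot 6\right) - 17\right) = 81 \left(\left(2 + 36\right) - 17\right) = 81 \left(38 - 17\right) = 81 \cdot 21 = 1701$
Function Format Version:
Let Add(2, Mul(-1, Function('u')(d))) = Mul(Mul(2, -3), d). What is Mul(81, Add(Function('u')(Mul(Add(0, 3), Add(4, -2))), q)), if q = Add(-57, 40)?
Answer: 1701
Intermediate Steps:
Function('u')(d) = Add(2, Mul(6, d)) (Function('u')(d) = Add(2, Mul(-1, Mul(Mul(2, -3), d))) = Add(2, Mul(-1, Mul(-6, d))) = Add(2, Mul(6, d)))
q = -17
Mul(81, Add(Function('u')(Mul(Add(0, 3), Add(4, -2))), q)) = Mul(81, Add(Add(2, Mul(6, Mul(Add(0, 3), Add(4, -2)))), -17)) = Mul(81, Add(Add(2, Mul(6, Mul(3, 2))), -17)) = Mul(81, Add(Add(2, Mul(6, 6)), -17)) = Mul(81, Add(Add(2, 36), -17)) = Mul(81, Add(38, -17)) = Mul(81, 21) = 1701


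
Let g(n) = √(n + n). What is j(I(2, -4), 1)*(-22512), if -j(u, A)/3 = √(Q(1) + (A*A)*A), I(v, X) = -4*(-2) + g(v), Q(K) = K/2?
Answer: 33768*√6 ≈ 82714.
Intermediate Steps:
g(n) = √2*√n (g(n) = √(2*n) = √2*√n)
Q(K) = K/2 (Q(K) = K*(½) = K/2)
I(v, X) = 8 + √2*√v (I(v, X) = -4*(-2) + √2*√v = 8 + √2*√v)
j(u, A) = -3*√(½ + A³) (j(u, A) = -3*√((½)*1 + (A*A)*A) = -3*√(½ + A²*A) = -3*√(½ + A³))
j(I(2, -4), 1)*(-22512) = -3*√(2 + 4*1³)/2*(-22512) = -3*√(2 + 4*1)/2*(-22512) = -3*√(2 + 4)/2*(-22512) = -3*√6/2*(-22512) = 33768*√6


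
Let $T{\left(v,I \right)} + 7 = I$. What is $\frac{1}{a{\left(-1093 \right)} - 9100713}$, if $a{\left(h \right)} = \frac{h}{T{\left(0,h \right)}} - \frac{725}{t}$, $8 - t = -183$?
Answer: $- \frac{210100}{1912060390037} \approx -1.0988 \cdot 10^{-7}$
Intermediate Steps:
$t = 191$ ($t = 8 - -183 = 8 + 183 = 191$)
$T{\left(v,I \right)} = -7 + I$
$a{\left(h \right)} = - \frac{725}{191} + \frac{h}{-7 + h}$ ($a{\left(h \right)} = \frac{h}{-7 + h} - \frac{725}{191} = - \frac{725}{191} + \frac{h}{-7 + h}$)
$\frac{1}{a{\left(-1093 \right)} - 9100713} = \frac{1}{\frac{5075 - -583662}{191 \left(-7 - 1093\right)} - 9100713} = \frac{1}{\frac{5075 + 583662}{191 \left(-1100\right)} - 9100713} = \frac{1}{\frac{1}{191} \left(- \frac{1}{1100}\right) 588737 - 9100713} = \frac{1}{- \frac{588737}{210100} - 9100713} = \frac{1}{- \frac{1912060390037}{210100}} = - \frac{210100}{1912060390037}$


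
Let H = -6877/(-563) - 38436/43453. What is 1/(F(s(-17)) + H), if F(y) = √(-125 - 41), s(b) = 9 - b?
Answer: 6781109003517707/176181737197221455 - 598489204193521*I*√166/176181737197221455 ≈ 0.038489 - 0.043767*I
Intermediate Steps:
F(y) = I*√166 (F(y) = √(-166) = I*√166)
H = 277186813/24464039 (H = -6877*(-1/563) - 38436*1/43453 = 6877/563 - 38436/43453 = 277186813/24464039 ≈ 11.330)
1/(F(s(-17)) + H) = 1/(I*√166 + 277186813/24464039) = 1/(277186813/24464039 + I*√166)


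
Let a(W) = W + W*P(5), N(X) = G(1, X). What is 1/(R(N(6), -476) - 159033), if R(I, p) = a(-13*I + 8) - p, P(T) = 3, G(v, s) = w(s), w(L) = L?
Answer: -1/158837 ≈ -6.2958e-6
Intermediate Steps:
G(v, s) = s
N(X) = X
a(W) = 4*W (a(W) = W + W*3 = W + 3*W = 4*W)
R(I, p) = 32 - p - 52*I (R(I, p) = 4*(-13*I + 8) - p = 4*(8 - 13*I) - p = (32 - 52*I) - p = 32 - p - 52*I)
1/(R(N(6), -476) - 159033) = 1/((32 - 1*(-476) - 52*6) - 159033) = 1/((32 + 476 - 312) - 159033) = 1/(196 - 159033) = 1/(-158837) = -1/158837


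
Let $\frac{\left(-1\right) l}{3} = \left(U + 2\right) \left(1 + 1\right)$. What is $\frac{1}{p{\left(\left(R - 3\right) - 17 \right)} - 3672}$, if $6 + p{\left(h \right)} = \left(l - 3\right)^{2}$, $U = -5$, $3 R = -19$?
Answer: $- \frac{1}{3453} \approx -0.0002896$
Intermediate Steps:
$R = - \frac{19}{3}$ ($R = \frac{1}{3} \left(-19\right) = - \frac{19}{3} \approx -6.3333$)
$l = 18$ ($l = - 3 \left(-5 + 2\right) \left(1 + 1\right) = - 3 \left(\left(-3\right) 2\right) = \left(-3\right) \left(-6\right) = 18$)
$p{\left(h \right)} = 219$ ($p{\left(h \right)} = -6 + \left(18 - 3\right)^{2} = -6 + 15^{2} = -6 + 225 = 219$)
$\frac{1}{p{\left(\left(R - 3\right) - 17 \right)} - 3672} = \frac{1}{219 - 3672} = \frac{1}{-3453} = - \frac{1}{3453}$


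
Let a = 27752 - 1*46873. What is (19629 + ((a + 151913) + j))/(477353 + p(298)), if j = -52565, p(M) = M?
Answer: 99856/477651 ≈ 0.20906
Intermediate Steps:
a = -19121 (a = 27752 - 46873 = -19121)
(19629 + ((a + 151913) + j))/(477353 + p(298)) = (19629 + ((-19121 + 151913) - 52565))/(477353 + 298) = (19629 + (132792 - 52565))/477651 = (19629 + 80227)*(1/477651) = 99856*(1/477651) = 99856/477651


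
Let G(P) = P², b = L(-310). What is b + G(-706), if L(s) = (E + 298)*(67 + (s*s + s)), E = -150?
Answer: 14685272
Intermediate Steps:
L(s) = 9916 + 148*s + 148*s² (L(s) = (-150 + 298)*(67 + (s*s + s)) = 148*(67 + (s² + s)) = 148*(67 + (s + s²)) = 148*(67 + s + s²) = 9916 + 148*s + 148*s²)
b = 14186836 (b = 9916 + 148*(-310) + 148*(-310)² = 9916 - 45880 + 148*96100 = 9916 - 45880 + 14222800 = 14186836)
b + G(-706) = 14186836 + (-706)² = 14186836 + 498436 = 14685272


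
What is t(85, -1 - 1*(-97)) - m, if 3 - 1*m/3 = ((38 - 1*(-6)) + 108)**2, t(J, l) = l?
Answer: 69399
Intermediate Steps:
m = -69303 (m = 9 - 3*((38 - 1*(-6)) + 108)**2 = 9 - 3*((38 + 6) + 108)**2 = 9 - 3*(44 + 108)**2 = 9 - 3*152**2 = 9 - 3*23104 = 9 - 69312 = -69303)
t(85, -1 - 1*(-97)) - m = (-1 - 1*(-97)) - 1*(-69303) = (-1 + 97) + 69303 = 96 + 69303 = 69399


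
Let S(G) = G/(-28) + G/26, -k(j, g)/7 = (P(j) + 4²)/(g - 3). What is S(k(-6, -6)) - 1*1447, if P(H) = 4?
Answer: -169294/117 ≈ -1447.0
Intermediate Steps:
k(j, g) = -140/(-3 + g) (k(j, g) = -7*(4 + 4²)/(g - 3) = -7*(4 + 16)/(-3 + g) = -140/(-3 + g))
S(G) = G/364 (S(G) = G*(-1/28) + G*(1/26) = -G/28 + G/26 = G/364)
S(k(-6, -6)) - 1*1447 = (-140/(-3 - 6))/364 - 1*1447 = (-140/(-9))/364 - 1447 = (-140*(-⅑))/364 - 1447 = (1/364)*(140/9) - 1447 = 5/117 - 1447 = -169294/117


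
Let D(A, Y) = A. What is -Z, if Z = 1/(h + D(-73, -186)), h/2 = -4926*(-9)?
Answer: -1/88595 ≈ -1.1287e-5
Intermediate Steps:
h = 88668 (h = 2*(-4926*(-9)) = 2*44334 = 88668)
Z = 1/88595 (Z = 1/(88668 - 73) = 1/88595 ≈ 1.1287e-5)
-Z = -1*1/88595 = -1/88595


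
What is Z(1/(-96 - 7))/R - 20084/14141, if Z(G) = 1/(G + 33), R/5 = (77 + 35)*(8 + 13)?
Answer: -802564823797/565081147680 ≈ -1.4203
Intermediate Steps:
R = 11760 (R = 5*((77 + 35)*(8 + 13)) = 5*(112*21) = 5*2352 = 11760)
Z(G) = 1/(33 + G)
Z(1/(-96 - 7))/R - 20084/14141 = 1/((33 + 1/(-96 - 7))*11760) - 20084/14141 = (1/11760)/(33 + 1/(-103)) - 20084*1/14141 = (1/11760)/(33 - 1/103) - 20084/14141 = (1/11760)/(3398/103) - 20084/14141 = (103/3398)*(1/11760) - 20084/14141 = 103/39960480 - 20084/14141 = -802564823797/565081147680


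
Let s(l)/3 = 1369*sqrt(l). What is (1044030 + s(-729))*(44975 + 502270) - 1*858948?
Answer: 571339338402 + 60683450805*I ≈ 5.7134e+11 + 6.0683e+10*I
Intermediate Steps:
s(l) = 4107*sqrt(l) (s(l) = 3*(1369*sqrt(l)) = 4107*sqrt(l))
(1044030 + s(-729))*(44975 + 502270) - 1*858948 = (1044030 + 4107*sqrt(-729))*(44975 + 502270) - 1*858948 = (1044030 + 4107*(27*I))*547245 - 858948 = (1044030 + 110889*I)*547245 - 858948 = (571340197350 + 60683450805*I) - 858948 = 571339338402 + 60683450805*I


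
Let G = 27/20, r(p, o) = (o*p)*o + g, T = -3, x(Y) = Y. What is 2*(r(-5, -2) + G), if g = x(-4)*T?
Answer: -133/10 ≈ -13.300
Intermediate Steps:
g = 12 (g = -4*(-3) = 12)
r(p, o) = 12 + p*o² (r(p, o) = (o*p)*o + 12 = p*o² + 12 = 12 + p*o²)
G = 27/20 (G = 27*(1/20) = 27/20 ≈ 1.3500)
2*(r(-5, -2) + G) = 2*((12 - 5*(-2)²) + 27/20) = 2*((12 - 5*4) + 27/20) = 2*((12 - 20) + 27/20) = 2*(-8 + 27/20) = 2*(-133/20) = -133/10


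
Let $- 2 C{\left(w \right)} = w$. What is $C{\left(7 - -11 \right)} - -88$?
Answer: $79$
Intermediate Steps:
$C{\left(w \right)} = - \frac{w}{2}$
$C{\left(7 - -11 \right)} - -88 = - \frac{7 - -11}{2} - -88 = - \frac{7 + 11}{2} + 88 = \left(- \frac{1}{2}\right) 18 + 88 = -9 + 88 = 79$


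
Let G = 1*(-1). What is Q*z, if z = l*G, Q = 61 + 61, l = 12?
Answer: -1464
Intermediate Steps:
G = -1
Q = 122
z = -12 (z = 12*(-1) = -12)
Q*z = 122*(-12) = -1464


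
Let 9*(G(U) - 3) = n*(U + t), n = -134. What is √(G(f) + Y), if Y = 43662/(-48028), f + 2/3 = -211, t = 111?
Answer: √70107978406458/216126 ≈ 38.742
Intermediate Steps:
f = -635/3 (f = -⅔ - 211 = -635/3 ≈ -211.67)
G(U) = -4949/3 - 134*U/9 (G(U) = 3 + (-134*(U + 111))/9 = 3 + (-134*(111 + U))/9 = 3 + (-14874 - 134*U)/9 = 3 + (-4958/3 - 134*U/9) = -4949/3 - 134*U/9)
Y = -21831/24014 (Y = 43662*(-1/48028) = -21831/24014 ≈ -0.90909)
√(G(f) + Y) = √((-4949/3 - 134/9*(-635/3)) - 21831/24014) = √((-4949/3 + 85090/27) - 21831/24014) = √(40549/27 - 21831/24014) = √(973154249/648378) = √70107978406458/216126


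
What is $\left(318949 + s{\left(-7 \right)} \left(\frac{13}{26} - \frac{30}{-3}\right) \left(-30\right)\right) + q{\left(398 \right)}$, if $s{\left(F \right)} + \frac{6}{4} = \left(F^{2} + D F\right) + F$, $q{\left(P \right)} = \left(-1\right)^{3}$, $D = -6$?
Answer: $\frac{585921}{2} \approx 2.9296 \cdot 10^{5}$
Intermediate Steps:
$q{\left(P \right)} = -1$
$s{\left(F \right)} = - \frac{3}{2} + F^{2} - 5 F$ ($s{\left(F \right)} = - \frac{3}{2} + \left(\left(F^{2} - 6 F\right) + F\right) = - \frac{3}{2} + \left(F^{2} - 5 F\right) = - \frac{3}{2} + F^{2} - 5 F$)
$\left(318949 + s{\left(-7 \right)} \left(\frac{13}{26} - \frac{30}{-3}\right) \left(-30\right)\right) + q{\left(398 \right)} = \left(318949 + \left(- \frac{3}{2} + \left(-7\right)^{2} - -35\right) \left(\frac{13}{26} - \frac{30}{-3}\right) \left(-30\right)\right) - 1 = \left(318949 + \left(- \frac{3}{2} + 49 + 35\right) \left(13 \cdot \frac{1}{26} - -10\right) \left(-30\right)\right) - 1 = \left(318949 + \frac{165 \left(\frac{1}{2} + 10\right)}{2} \left(-30\right)\right) - 1 = \left(318949 + \frac{165}{2} \cdot \frac{21}{2} \left(-30\right)\right) - 1 = \left(318949 + \frac{3465}{4} \left(-30\right)\right) - 1 = \left(318949 - \frac{51975}{2}\right) - 1 = \frac{585923}{2} - 1 = \frac{585921}{2}$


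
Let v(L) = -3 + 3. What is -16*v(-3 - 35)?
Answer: 0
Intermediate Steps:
v(L) = 0
-16*v(-3 - 35) = -16*0 = 0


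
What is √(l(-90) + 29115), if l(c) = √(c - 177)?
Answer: √(29115 + I*√267) ≈ 170.63 + 0.0479*I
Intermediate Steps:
l(c) = √(-177 + c)
√(l(-90) + 29115) = √(√(-177 - 90) + 29115) = √(√(-267) + 29115) = √(I*√267 + 29115) = √(29115 + I*√267)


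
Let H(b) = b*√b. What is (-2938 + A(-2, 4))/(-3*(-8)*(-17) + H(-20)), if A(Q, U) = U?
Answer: 74817/10904 - 7335*I*√5/10904 ≈ 6.8614 - 1.5042*I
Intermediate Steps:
H(b) = b^(3/2)
(-2938 + A(-2, 4))/(-3*(-8)*(-17) + H(-20)) = (-2938 + 4)/(-3*(-8)*(-17) + (-20)^(3/2)) = -2934/(24*(-17) - 40*I*√5) = -2934/(-408 - 40*I*√5)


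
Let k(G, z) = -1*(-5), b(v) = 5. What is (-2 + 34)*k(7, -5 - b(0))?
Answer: 160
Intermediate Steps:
k(G, z) = 5
(-2 + 34)*k(7, -5 - b(0)) = (-2 + 34)*5 = 32*5 = 160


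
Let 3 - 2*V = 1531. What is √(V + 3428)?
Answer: 6*√74 ≈ 51.614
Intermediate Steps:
V = -764 (V = 3/2 - ½*1531 = 3/2 - 1531/2 = -764)
√(V + 3428) = √(-764 + 3428) = √2664 = 6*√74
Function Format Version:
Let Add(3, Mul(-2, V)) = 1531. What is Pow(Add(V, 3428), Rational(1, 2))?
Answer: Mul(6, Pow(74, Rational(1, 2))) ≈ 51.614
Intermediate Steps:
V = -764 (V = Add(Rational(3, 2), Mul(Rational(-1, 2), 1531)) = Add(Rational(3, 2), Rational(-1531, 2)) = -764)
Pow(Add(V, 3428), Rational(1, 2)) = Pow(Add(-764, 3428), Rational(1, 2)) = Pow(2664, Rational(1, 2)) = Mul(6, Pow(74, Rational(1, 2)))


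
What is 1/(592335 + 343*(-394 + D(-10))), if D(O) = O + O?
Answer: 1/450333 ≈ 2.2206e-6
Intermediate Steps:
D(O) = 2*O
1/(592335 + 343*(-394 + D(-10))) = 1/(592335 + 343*(-394 + 2*(-10))) = 1/(592335 + 343*(-394 - 20)) = 1/(592335 + 343*(-414)) = 1/(592335 - 142002) = 1/450333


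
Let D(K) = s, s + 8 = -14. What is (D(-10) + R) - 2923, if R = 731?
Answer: -2214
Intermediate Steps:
s = -22 (s = -8 - 14 = -22)
D(K) = -22
(D(-10) + R) - 2923 = (-22 + 731) - 2923 = 709 - 2923 = -2214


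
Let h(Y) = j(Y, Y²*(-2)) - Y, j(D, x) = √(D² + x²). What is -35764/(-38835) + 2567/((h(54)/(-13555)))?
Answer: -147640472999/2717828640 - 34795685*√11665/629856 ≈ -6020.9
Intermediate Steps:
h(Y) = √(Y² + 4*Y⁴) - Y (h(Y) = √(Y² + (Y²*(-2))²) - Y = √(Y² + (-2*Y²)²) - Y = √(Y² + 4*Y⁴) - Y)
-35764/(-38835) + 2567/((h(54)/(-13555))) = -35764/(-38835) + 2567/(((√(54² + 4*54⁴) - 1*54)/(-13555))) = -35764*(-1/38835) + 2567/(((√(2916 + 4*8503056) - 54)*(-1/13555))) = 35764/38835 + 2567/(((√(2916 + 34012224) - 54)*(-1/13555))) = 35764/38835 + 2567/(((√34015140 - 54)*(-1/13555))) = 35764/38835 + 2567/(((54*√11665 - 54)*(-1/13555))) = 35764/38835 + 2567/(((-54 + 54*√11665)*(-1/13555))) = 35764/38835 + 2567/(54/13555 - 54*√11665/13555)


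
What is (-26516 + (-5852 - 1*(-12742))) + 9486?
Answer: -10140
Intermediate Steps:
(-26516 + (-5852 - 1*(-12742))) + 9486 = (-26516 + (-5852 + 12742)) + 9486 = (-26516 + 6890) + 9486 = -19626 + 9486 = -10140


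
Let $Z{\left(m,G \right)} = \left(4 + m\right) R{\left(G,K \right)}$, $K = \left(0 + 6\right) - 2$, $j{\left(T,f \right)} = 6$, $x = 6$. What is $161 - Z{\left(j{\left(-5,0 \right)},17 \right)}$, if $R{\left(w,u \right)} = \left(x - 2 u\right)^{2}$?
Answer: $121$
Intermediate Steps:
$K = 4$ ($K = 6 - 2 = 4$)
$R{\left(w,u \right)} = \left(6 - 2 u\right)^{2}$
$Z{\left(m,G \right)} = 16 + 4 m$ ($Z{\left(m,G \right)} = \left(4 + m\right) 4 \left(-3 + 4\right)^{2} = \left(4 + m\right) 4 \cdot 1^{2} = \left(4 + m\right) 4 \cdot 1 = \left(4 + m\right) 4 = 16 + 4 m$)
$161 - Z{\left(j{\left(-5,0 \right)},17 \right)} = 161 - \left(16 + 4 \cdot 6\right) = 161 - \left(16 + 24\right) = 161 - 40 = 121$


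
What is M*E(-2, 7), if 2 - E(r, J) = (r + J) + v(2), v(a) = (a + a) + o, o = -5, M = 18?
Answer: -36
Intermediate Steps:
v(a) = -5 + 2*a (v(a) = (a + a) - 5 = 2*a - 5 = -5 + 2*a)
E(r, J) = 3 - J - r (E(r, J) = 2 - ((r + J) + (-5 + 2*2)) = 2 - ((J + r) + (-5 + 4)) = 2 - ((J + r) - 1) = 2 - (-1 + J + r) = 2 + (1 - J - r) = 3 - J - r)
M*E(-2, 7) = 18*(3 - 1*7 - 1*(-2)) = 18*(3 - 7 + 2) = 18*(-2) = -36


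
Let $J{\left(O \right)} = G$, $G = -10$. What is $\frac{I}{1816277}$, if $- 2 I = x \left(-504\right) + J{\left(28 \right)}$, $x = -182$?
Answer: $- \frac{45859}{1816277} \approx -0.025249$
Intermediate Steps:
$J{\left(O \right)} = -10$
$I = -45859$ ($I = - \frac{\left(-182\right) \left(-504\right) - 10}{2} = - \frac{91728 - 10}{2} = \left(- \frac{1}{2}\right) 91718 = -45859$)
$\frac{I}{1816277} = - \frac{45859}{1816277}$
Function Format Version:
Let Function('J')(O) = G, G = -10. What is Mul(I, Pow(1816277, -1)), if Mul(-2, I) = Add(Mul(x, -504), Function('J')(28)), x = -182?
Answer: Rational(-45859, 1816277) ≈ -0.025249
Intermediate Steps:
Function('J')(O) = -10
I = -45859 (I = Mul(Rational(-1, 2), Add(Mul(-182, -504), -10)) = Mul(Rational(-1, 2), Add(91728, -10)) = Mul(Rational(-1, 2), 91718) = -45859)
Mul(I, Pow(1816277, -1)) = Mul(-45859, Pow(1816277, -1)) = Mul(-45859, Rational(1, 1816277)) = Rational(-45859, 1816277)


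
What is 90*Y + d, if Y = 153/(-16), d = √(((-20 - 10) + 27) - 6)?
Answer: -6885/8 + 3*I ≈ -860.63 + 3.0*I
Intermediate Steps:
d = 3*I (d = √((-30 + 27) - 6) = √(-3 - 6) = √(-9) = 3*I ≈ 3.0*I)
Y = -153/16 (Y = 153*(-1/16) = -153/16 ≈ -9.5625)
90*Y + d = 90*(-153/16) + 3*I = -6885/8 + 3*I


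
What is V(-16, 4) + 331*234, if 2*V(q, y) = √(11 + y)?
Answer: 77454 + √15/2 ≈ 77456.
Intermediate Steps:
V(q, y) = √(11 + y)/2
V(-16, 4) + 331*234 = √(11 + 4)/2 + 331*234 = √15/2 + 77454 = 77454 + √15/2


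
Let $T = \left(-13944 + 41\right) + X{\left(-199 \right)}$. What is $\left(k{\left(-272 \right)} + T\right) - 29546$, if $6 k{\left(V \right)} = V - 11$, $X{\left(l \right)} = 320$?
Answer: $- \frac{259057}{6} \approx -43176.0$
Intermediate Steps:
$k{\left(V \right)} = - \frac{11}{6} + \frac{V}{6}$ ($k{\left(V \right)} = \frac{V - 11}{6} = \frac{-11 + V}{6} = - \frac{11}{6} + \frac{V}{6}$)
$T = -13583$ ($T = \left(-13944 + 41\right) + 320 = -13903 + 320 = -13583$)
$\left(k{\left(-272 \right)} + T\right) - 29546 = \left(\left(- \frac{11}{6} + \frac{1}{6} \left(-272\right)\right) - 13583\right) - 29546 = \left(\left(- \frac{11}{6} - \frac{136}{3}\right) - 13583\right) - 29546 = \left(- \frac{283}{6} - 13583\right) - 29546 = - \frac{81781}{6} - 29546 = - \frac{259057}{6}$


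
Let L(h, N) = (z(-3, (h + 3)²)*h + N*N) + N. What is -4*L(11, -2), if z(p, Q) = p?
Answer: 124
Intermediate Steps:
L(h, N) = N + N² - 3*h (L(h, N) = (-3*h + N*N) + N = (-3*h + N²) + N = (N² - 3*h) + N = N + N² - 3*h)
-4*L(11, -2) = -4*(-2 + (-2)² - 3*11) = -4*(-2 + 4 - 33) = -4*(-31) = 124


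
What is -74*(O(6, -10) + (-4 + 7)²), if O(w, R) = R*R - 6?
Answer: -7622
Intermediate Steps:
O(w, R) = -6 + R² (O(w, R) = R² - 6 = -6 + R²)
-74*(O(6, -10) + (-4 + 7)²) = -74*((-6 + (-10)²) + (-4 + 7)²) = -74*((-6 + 100) + 3²) = -74*(94 + 9) = -74*103 = -7622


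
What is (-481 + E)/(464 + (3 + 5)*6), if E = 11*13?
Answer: -169/256 ≈ -0.66016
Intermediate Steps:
E = 143
(-481 + E)/(464 + (3 + 5)*6) = (-481 + 143)/(464 + (3 + 5)*6) = -338/(464 + 8*6) = -338/(464 + 48) = -338/512 = -338*1/512 = -169/256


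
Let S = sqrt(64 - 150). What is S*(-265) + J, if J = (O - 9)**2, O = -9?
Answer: 324 - 265*I*sqrt(86) ≈ 324.0 - 2457.5*I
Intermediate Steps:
S = I*sqrt(86) (S = sqrt(-86) = I*sqrt(86) ≈ 9.2736*I)
J = 324 (J = (-9 - 9)**2 = (-18)**2 = 324)
S*(-265) + J = (I*sqrt(86))*(-265) + 324 = -265*I*sqrt(86) + 324 = 324 - 265*I*sqrt(86)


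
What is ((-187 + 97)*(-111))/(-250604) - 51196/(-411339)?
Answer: 140655577/1662632238 ≈ 0.084598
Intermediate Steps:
((-187 + 97)*(-111))/(-250604) - 51196/(-411339) = -90*(-111)*(-1/250604) - 51196*(-1/411339) = 9990*(-1/250604) + 51196/411339 = -4995/125302 + 51196/411339 = 140655577/1662632238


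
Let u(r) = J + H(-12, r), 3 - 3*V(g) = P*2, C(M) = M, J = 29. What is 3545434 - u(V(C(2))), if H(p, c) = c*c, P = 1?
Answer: 31908644/9 ≈ 3.5454e+6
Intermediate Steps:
H(p, c) = c²
V(g) = ⅓ (V(g) = 1 - 2/3 = 1 - ⅓*2 = 1 - ⅔ = ⅓)
u(r) = 29 + r²
3545434 - u(V(C(2))) = 3545434 - (29 + (⅓)²) = 3545434 - (29 + ⅑) = 3545434 - 1*262/9 = 3545434 - 262/9 = 31908644/9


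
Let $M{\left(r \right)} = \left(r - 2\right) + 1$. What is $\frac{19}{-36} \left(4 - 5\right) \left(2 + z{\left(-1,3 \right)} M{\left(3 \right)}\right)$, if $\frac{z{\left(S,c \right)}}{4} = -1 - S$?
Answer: $\frac{19}{18} \approx 1.0556$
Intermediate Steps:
$M{\left(r \right)} = -1 + r$ ($M{\left(r \right)} = \left(-2 + r\right) + 1 = -1 + r$)
$z{\left(S,c \right)} = -4 - 4 S$ ($z{\left(S,c \right)} = 4 \left(-1 - S\right) = -4 - 4 S$)
$\frac{19}{-36} \left(4 - 5\right) \left(2 + z{\left(-1,3 \right)} M{\left(3 \right)}\right) = \frac{19}{-36} \left(4 - 5\right) \left(2 + \left(-4 - -4\right) \left(-1 + 3\right)\right) = 19 \left(- \frac{1}{36}\right) \left(4 - 5\right) \left(2 + \left(-4 + 4\right) 2\right) = \left(- \frac{19}{36}\right) \left(-1\right) \left(2 + 0 \cdot 2\right) = \frac{19 \left(2 + 0\right)}{36} = \frac{19}{36} \cdot 2 = \frac{19}{18}$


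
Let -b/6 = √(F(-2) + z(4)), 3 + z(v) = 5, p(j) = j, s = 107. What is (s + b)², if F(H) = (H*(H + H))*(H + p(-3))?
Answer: 10081 - 1284*I*√38 ≈ 10081.0 - 7915.1*I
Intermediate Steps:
z(v) = 2 (z(v) = -3 + 5 = 2)
F(H) = 2*H²*(-3 + H) (F(H) = (H*(H + H))*(H - 3) = (H*(2*H))*(-3 + H) = (2*H²)*(-3 + H) = 2*H²*(-3 + H))
b = -6*I*√38 (b = -6*√(2*(-2)²*(-3 - 2) + 2) = -6*√(2*4*(-5) + 2) = -6*√(-40 + 2) = -6*I*√38 ≈ -36.987*I)
(s + b)² = (107 - 6*I*√38)²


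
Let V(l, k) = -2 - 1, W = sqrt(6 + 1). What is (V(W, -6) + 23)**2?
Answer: 400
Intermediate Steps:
W = sqrt(7) ≈ 2.6458
V(l, k) = -3
(V(W, -6) + 23)**2 = (-3 + 23)**2 = 20**2 = 400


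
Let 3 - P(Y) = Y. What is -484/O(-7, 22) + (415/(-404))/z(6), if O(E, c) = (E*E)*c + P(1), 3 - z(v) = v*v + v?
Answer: -299071/709020 ≈ -0.42181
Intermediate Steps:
P(Y) = 3 - Y
z(v) = 3 - v - v² (z(v) = 3 - (v*v + v) = 3 - (v² + v) = 3 - (v + v²) = 3 + (-v - v²) = 3 - v - v²)
O(E, c) = 2 + c*E² (O(E, c) = (E*E)*c + (3 - 1*1) = E²*c + (3 - 1) = c*E² + 2 = 2 + c*E²)
-484/O(-7, 22) + (415/(-404))/z(6) = -484/(2 + 22*(-7)²) + (415/(-404))/(3 - 1*6 - 1*6²) = -484/(2 + 22*49) + (415*(-1/404))/(3 - 6 - 1*36) = -484/(2 + 1078) - 415/(404*(3 - 6 - 36)) = -484/1080 - 415/404/(-39) = -484*1/1080 - 415/404*(-1/39) = -121/270 + 415/15756 = -299071/709020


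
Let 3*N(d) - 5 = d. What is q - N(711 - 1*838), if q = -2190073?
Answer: -6570097/3 ≈ -2.1900e+6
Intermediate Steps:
N(d) = 5/3 + d/3
q - N(711 - 1*838) = -2190073 - (5/3 + (711 - 1*838)/3) = -2190073 - (5/3 + (711 - 838)/3) = -2190073 - (5/3 + (1/3)*(-127)) = -2190073 - (5/3 - 127/3) = -2190073 - 1*(-122/3) = -2190073 + 122/3 = -6570097/3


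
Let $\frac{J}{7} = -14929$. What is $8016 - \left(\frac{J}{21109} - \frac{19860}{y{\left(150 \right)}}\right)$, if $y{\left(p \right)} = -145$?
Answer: $\frac{4826268215}{612161} \approx 7884.0$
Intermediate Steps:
$J = -104503$ ($J = 7 \left(-14929\right) = -104503$)
$8016 - \left(\frac{J}{21109} - \frac{19860}{y{\left(150 \right)}}\right) = 8016 - \left(- \frac{104503}{21109} - \frac{19860}{-145}\right) = 8016 - \left(\left(-104503\right) \frac{1}{21109} - - \frac{3972}{29}\right) = 8016 - \left(- \frac{104503}{21109} + \frac{3972}{29}\right) = 8016 - \frac{80814361}{612161} = \frac{4826268215}{612161}$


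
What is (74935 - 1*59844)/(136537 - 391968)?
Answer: -15091/255431 ≈ -0.059081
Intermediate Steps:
(74935 - 1*59844)/(136537 - 391968) = (74935 - 59844)/(-255431) = 15091*(-1/255431) = -15091/255431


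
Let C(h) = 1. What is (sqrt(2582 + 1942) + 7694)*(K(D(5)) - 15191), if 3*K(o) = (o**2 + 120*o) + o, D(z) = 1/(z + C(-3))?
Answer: -6308699147/54 - 1639901*sqrt(1131)/54 ≈ -1.1785e+8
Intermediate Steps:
D(z) = 1/(1 + z) (D(z) = 1/(z + 1) = 1/(1 + z))
K(o) = o**2/3 + 121*o/3 (K(o) = ((o**2 + 120*o) + o)/3 = (o**2 + 121*o)/3 = o**2/3 + 121*o/3)
(sqrt(2582 + 1942) + 7694)*(K(D(5)) - 15191) = (sqrt(2582 + 1942) + 7694)*((121 + 1/(1 + 5))/(3*(1 + 5)) - 15191) = (sqrt(4524) + 7694)*((1/3)*(121 + 1/6)/6 - 15191) = (2*sqrt(1131) + 7694)*((1/3)*(1/6)*(121 + 1/6) - 15191) = (7694 + 2*sqrt(1131))*((1/3)*(1/6)*(727/6) - 15191) = (7694 + 2*sqrt(1131))*(727/108 - 15191) = (7694 + 2*sqrt(1131))*(-1639901/108) = -6308699147/54 - 1639901*sqrt(1131)/54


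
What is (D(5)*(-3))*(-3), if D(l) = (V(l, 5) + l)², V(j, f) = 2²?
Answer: 729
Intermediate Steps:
V(j, f) = 4
D(l) = (4 + l)²
(D(5)*(-3))*(-3) = ((4 + 5)²*(-3))*(-3) = (9²*(-3))*(-3) = (81*(-3))*(-3) = -243*(-3) = 729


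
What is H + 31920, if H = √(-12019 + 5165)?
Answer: 31920 + I*√6854 ≈ 31920.0 + 82.789*I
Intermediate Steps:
H = I*√6854 (H = √(-6854) = I*√6854 ≈ 82.789*I)
H + 31920 = I*√6854 + 31920 = 31920 + I*√6854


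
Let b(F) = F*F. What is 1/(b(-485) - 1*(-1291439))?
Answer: 1/1526664 ≈ 6.5502e-7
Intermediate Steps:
b(F) = F²
1/(b(-485) - 1*(-1291439)) = 1/((-485)² - 1*(-1291439)) = 1/(235225 + 1291439) = 1/1526664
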